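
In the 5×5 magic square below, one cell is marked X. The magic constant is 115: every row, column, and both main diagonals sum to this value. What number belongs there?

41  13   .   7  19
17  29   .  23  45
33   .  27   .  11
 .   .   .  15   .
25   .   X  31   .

Row 1: 41 + 13 + 7 + 19 + ? = 115, so (1,3) = 35.
Using row 2: 17 + 29 + 23 + 45 + ? → (2,3) = 115 − 114 = 1.
Column 1 needs 115; the known cells sum to 116, so (4,1) = -1.
Column 4 needs 115; the known cells sum to 76, so (3,4) = 39.
From main diagonal, 115 − (41 + 29 + 27 + 15) gives (5,5) = 3.
From anti-diagonal, 115 − (19 + 23 + 27 + 25) gives (4,2) = 21.
The remaining cell in row 3 is (3,2) = 115 − 110 = 5.
Using column 2: 13 + 29 + 5 + 21 + ? → (5,2) = 115 − 68 = 47.
Using column 5: 19 + 45 + 11 + 3 + ? → (4,5) = 115 − 78 = 37.
Using row 4: -1 + 21 + 15 + 37 + ? → (4,3) = 115 − 72 = 43.
The remaining cell in row 5 is (5,3) = 115 − 106 = 9.

9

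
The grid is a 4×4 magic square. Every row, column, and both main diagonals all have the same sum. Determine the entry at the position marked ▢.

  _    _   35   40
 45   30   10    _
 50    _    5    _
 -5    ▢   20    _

0

Column 3 is complete and sums to 70; that is the magic constant.
From row 2, 70 − (45 + 30 + 10) gives (2,4) = -15.
Column 1 needs 70; the known cells sum to 90, so (1,1) = -20.
The remaining cell in main diagonal is (4,4) = 70 − 15 = 55.
The remaining cell in anti-diagonal is (3,2) = 70 − 45 = 25.
Row 1: -20 + 35 + 40 + ? = 70, so (1,2) = 15.
The remaining cell in row 3 is (3,4) = 70 − 80 = -10.
From row 4, 70 − (-5 + 20 + 55) gives (4,2) = 0.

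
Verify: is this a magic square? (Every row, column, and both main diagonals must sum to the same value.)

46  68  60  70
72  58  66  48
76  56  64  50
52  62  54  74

No — column 1 sums to 246 but main diagonal sums to 242.

Row 1: 46 + 68 + 60 + 70 = 244.
Row 2: 72 + 58 + 66 + 48 = 244.
Row 3: 76 + 56 + 64 + 50 = 246.
Row 4: 52 + 62 + 54 + 74 = 242.
Column 1: 46 + 72 + 76 + 52 = 246.
Column 2: 68 + 58 + 56 + 62 = 244.
Column 3: 60 + 66 + 64 + 54 = 244.
Column 4: 70 + 48 + 50 + 74 = 242.
Main diagonal: 46 + 58 + 64 + 74 = 242.
Anti-diagonal: 70 + 66 + 56 + 52 = 244.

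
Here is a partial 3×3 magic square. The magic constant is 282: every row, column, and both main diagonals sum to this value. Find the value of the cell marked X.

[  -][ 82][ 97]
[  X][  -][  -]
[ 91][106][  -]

Using row 1: 82 + 97 + ? → (1,1) = 282 − 179 = 103.
The remaining cell in row 3 is (3,3) = 282 − 197 = 85.
Column 1 needs 282; the known cells sum to 194, so (2,1) = 88.

88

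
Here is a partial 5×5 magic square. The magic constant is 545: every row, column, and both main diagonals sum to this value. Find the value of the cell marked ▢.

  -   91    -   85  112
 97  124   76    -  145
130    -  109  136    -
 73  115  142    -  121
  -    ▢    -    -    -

133

Using row 2: 97 + 124 + 76 + 145 + ? → (2,4) = 545 − 442 = 103.
Using row 4: 73 + 115 + 142 + 121 + ? → (4,4) = 545 − 451 = 94.
The remaining cell in column 4 is (5,4) = 545 − 418 = 127.
Anti-diagonal must total 545; the given cells sum to 439, so (5,1) = 106.
The remaining cell in column 1 is (1,1) = 545 − 406 = 139.
The remaining cell in main diagonal is (5,5) = 545 − 466 = 79.
Row 1 needs 545; the known cells sum to 427, so (1,3) = 118.
The remaining cell in column 3 is (5,3) = 545 − 445 = 100.
Column 5 needs 545; the known cells sum to 457, so (3,5) = 88.
Row 3 must total 545; the given cells sum to 463, so (3,2) = 82.
From row 5, 545 − (106 + 100 + 127 + 79) gives (5,2) = 133.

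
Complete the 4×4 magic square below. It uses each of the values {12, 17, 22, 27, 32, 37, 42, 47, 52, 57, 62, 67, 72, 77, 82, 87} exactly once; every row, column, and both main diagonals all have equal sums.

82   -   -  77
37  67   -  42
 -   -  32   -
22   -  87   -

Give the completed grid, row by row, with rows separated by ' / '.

82 12 27 77 / 37 67 52 42 / 57 47 32 62 / 22 72 87 17

The 16 entries sum to 792, so each line sums to 792/4 = 198.
Row 2 needs 198; the known cells sum to 146, so (2,3) = 52.
Column 1: 82 + 37 + 22 + ? = 198, so (3,1) = 57.
Column 3 needs 198; the known cells sum to 171, so (1,3) = 27.
Main diagonal needs 198; the known cells sum to 181, so (4,4) = 17.
The remaining cell in anti-diagonal is (3,2) = 198 − 151 = 47.
Row 1 needs 198; the known cells sum to 186, so (1,2) = 12.
From row 3, 198 − (57 + 47 + 32) gives (3,4) = 62.
Using row 4: 22 + 87 + 17 + ? → (4,2) = 198 − 126 = 72.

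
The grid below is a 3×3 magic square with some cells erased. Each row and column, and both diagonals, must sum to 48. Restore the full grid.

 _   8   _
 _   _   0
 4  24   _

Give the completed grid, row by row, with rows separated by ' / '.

12 8 28 / 32 16 0 / 4 24 20

Using row 3: 4 + 24 + ? → (3,3) = 48 − 28 = 20.
Column 2: 8 + 24 + ? = 48, so (2,2) = 16.
From column 3, 48 − (0 + 20) gives (1,3) = 28.
The remaining cell in main diagonal is (1,1) = 48 − 36 = 12.
The remaining cell in row 2 is (2,1) = 48 − 16 = 32.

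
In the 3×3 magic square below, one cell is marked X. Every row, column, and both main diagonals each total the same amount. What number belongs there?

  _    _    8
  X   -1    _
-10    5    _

11

Anti-diagonal is complete and sums to -3; that is the magic constant.
Row 3 must total -3; the given cells sum to -5, so (3,3) = 2.
Column 2: -1 + 5 + ? = -3, so (1,2) = -7.
Column 3: 8 + 2 + ? = -3, so (2,3) = -13.
Main diagonal needs -3; the known cells sum to 1, so (1,1) = -4.
Using row 2: -1 + (-13) + ? → (2,1) = -3 − (-14) = 11.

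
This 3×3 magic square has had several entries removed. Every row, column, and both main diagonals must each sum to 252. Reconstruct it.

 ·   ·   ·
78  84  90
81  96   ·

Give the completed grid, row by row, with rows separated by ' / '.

Using row 3: 81 + 96 + ? → (3,3) = 252 − 177 = 75.
From column 1, 252 − (78 + 81) gives (1,1) = 93.
Using column 2: 84 + 96 + ? → (1,2) = 252 − 180 = 72.
From column 3, 252 − (90 + 75) gives (1,3) = 87.

93 72 87 / 78 84 90 / 81 96 75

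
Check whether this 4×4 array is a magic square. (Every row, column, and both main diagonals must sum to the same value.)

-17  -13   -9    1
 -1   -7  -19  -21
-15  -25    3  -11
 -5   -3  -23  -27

Row 1: -17 + (-13) + (-9) + 1 = -38.
Row 2: -1 + (-7) + (-19) + (-21) = -48.
Row 3: -15 + (-25) + 3 + (-11) = -48.
Row 4: -5 + (-3) + (-23) + (-27) = -58.
Column 1: -17 + (-1) + (-15) + (-5) = -38.
Column 2: -13 + (-7) + (-25) + (-3) = -48.
Column 3: -9 + (-19) + 3 + (-23) = -48.
Column 4: 1 + (-21) + (-11) + (-27) = -58.
Main diagonal: -17 + (-7) + 3 + (-27) = -48.
Anti-diagonal: 1 + (-19) + (-25) + (-5) = -48.

No — row 1 sums to -38 but column 2 sums to -48.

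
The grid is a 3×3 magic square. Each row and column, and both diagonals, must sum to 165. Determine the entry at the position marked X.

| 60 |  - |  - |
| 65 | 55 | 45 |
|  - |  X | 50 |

The remaining cell in column 1 is (3,1) = 165 − 125 = 40.
Using column 3: 45 + 50 + ? → (1,3) = 165 − 95 = 70.
Row 1 needs 165; the known cells sum to 130, so (1,2) = 35.
The remaining cell in row 3 is (3,2) = 165 − 90 = 75.

75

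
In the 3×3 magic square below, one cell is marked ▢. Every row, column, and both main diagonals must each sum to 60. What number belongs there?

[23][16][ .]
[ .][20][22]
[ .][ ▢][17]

Row 1: 23 + 16 + ? = 60, so (1,3) = 21.
Row 2: 20 + 22 + ? = 60, so (2,1) = 18.
From column 1, 60 − (23 + 18) gives (3,1) = 19.
The remaining cell in column 2 is (3,2) = 60 − 36 = 24.

24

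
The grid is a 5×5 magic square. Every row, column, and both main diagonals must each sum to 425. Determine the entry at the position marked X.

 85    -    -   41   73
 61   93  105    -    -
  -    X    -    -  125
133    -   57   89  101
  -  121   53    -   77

69

Using row 4: 133 + 57 + 89 + 101 + ? → (4,2) = 425 − 380 = 45.
Column 5 must total 425; the given cells sum to 376, so (2,5) = 49.
Using main diagonal: 85 + 93 + 89 + 77 + ? → (3,3) = 425 − 344 = 81.
Row 2: 61 + 93 + 105 + 49 + ? = 425, so (2,4) = 117.
Using column 3: 105 + 81 + 57 + 53 + ? → (1,3) = 425 − 296 = 129.
Anti-diagonal must total 425; the given cells sum to 316, so (5,1) = 109.
Using row 1: 85 + 129 + 41 + 73 + ? → (1,2) = 425 − 328 = 97.
The remaining cell in row 5 is (5,4) = 425 − 360 = 65.
The remaining cell in column 1 is (3,1) = 425 − 388 = 37.
Using column 2: 97 + 93 + 45 + 121 + ? → (3,2) = 425 − 356 = 69.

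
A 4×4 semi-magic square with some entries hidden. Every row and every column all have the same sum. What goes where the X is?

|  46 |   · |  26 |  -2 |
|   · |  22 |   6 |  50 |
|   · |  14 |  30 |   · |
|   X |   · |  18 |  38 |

-10

Column 3 is complete and sums to 80; that is the magic constant.
The remaining cell in row 1 is (1,2) = 80 − 70 = 10.
Row 2 must total 80; the given cells sum to 78, so (2,1) = 2.
Column 2 must total 80; the given cells sum to 46, so (4,2) = 34.
From column 4, 80 − (-2 + 50 + 38) gives (3,4) = -6.
Row 3 needs 80; the known cells sum to 38, so (3,1) = 42.
Using row 4: 34 + 18 + 38 + ? → (4,1) = 80 − 90 = -10.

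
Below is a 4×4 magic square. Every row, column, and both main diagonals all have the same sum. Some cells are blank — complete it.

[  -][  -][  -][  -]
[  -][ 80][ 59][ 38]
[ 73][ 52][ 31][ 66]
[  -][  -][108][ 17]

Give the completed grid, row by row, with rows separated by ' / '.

Row 3 is already complete: 73 + 52 + 31 + 66 = 222, so that is the magic constant.
Row 2: 80 + 59 + 38 + ? = 222, so (2,1) = 45.
Column 3: 59 + 31 + 108 + ? = 222, so (1,3) = 24.
From column 4, 222 − (38 + 66 + 17) gives (1,4) = 101.
Main diagonal must total 222; the given cells sum to 128, so (1,1) = 94.
Anti-diagonal: 101 + 59 + 52 + ? = 222, so (4,1) = 10.
Row 1 must total 222; the given cells sum to 219, so (1,2) = 3.
Row 4 needs 222; the known cells sum to 135, so (4,2) = 87.

94 3 24 101 / 45 80 59 38 / 73 52 31 66 / 10 87 108 17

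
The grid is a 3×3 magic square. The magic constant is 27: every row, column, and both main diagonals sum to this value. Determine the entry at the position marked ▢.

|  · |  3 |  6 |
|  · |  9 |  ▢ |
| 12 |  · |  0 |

The remaining cell in row 1 is (1,1) = 27 − 9 = 18.
From row 3, 27 − (12 + 0) gives (3,2) = 15.
Column 1: 18 + 12 + ? = 27, so (2,1) = -3.
From column 3, 27 − (6 + 0) gives (2,3) = 21.

21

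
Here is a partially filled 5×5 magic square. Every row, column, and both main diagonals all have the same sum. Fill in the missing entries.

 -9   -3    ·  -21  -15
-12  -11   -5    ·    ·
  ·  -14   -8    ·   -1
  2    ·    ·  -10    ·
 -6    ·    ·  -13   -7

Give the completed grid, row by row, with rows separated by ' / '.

-9 -3 3 -21 -15 / -12 -11 -5 1 -18 / -20 -14 -8 -2 -1 / 2 -17 -16 -10 -4 / -6 0 -19 -13 -7

Main diagonal is already complete: -9 + -11 + -8 + -10 + -7 = -45, so that is the magic constant.
From row 1, -45 − (-9 + (-3) + (-21) + (-15)) gives (1,3) = 3.
Column 1 needs -45; the known cells sum to -25, so (3,1) = -20.
From row 3, -45 − (-20 + (-14) + (-8) + (-1)) gives (3,4) = -2.
From column 4, -45 − (-21 + (-2) + (-10) + (-13)) gives (2,4) = 1.
Anti-diagonal needs -45; the known cells sum to -28, so (4,2) = -17.
The remaining cell in row 2 is (2,5) = -45 − (-27) = -18.
The remaining cell in column 2 is (5,2) = -45 − (-45) = 0.
Column 5: -15 + (-18) + (-1) + (-7) + ? = -45, so (4,5) = -4.
Row 4 must total -45; the given cells sum to -29, so (4,3) = -16.
Using row 5: -6 + 0 + (-13) + (-7) + ? → (5,3) = -45 − (-26) = -19.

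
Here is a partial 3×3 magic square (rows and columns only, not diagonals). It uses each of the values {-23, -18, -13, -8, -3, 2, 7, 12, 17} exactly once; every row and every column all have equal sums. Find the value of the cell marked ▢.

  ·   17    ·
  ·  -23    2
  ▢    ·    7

-13

The 9 entries sum to -27, so each line sums to -27/3 = -9.
Row 2 must total -9; the given cells sum to -21, so (2,1) = 12.
The remaining cell in column 2 is (3,2) = -9 − (-6) = -3.
Column 3 needs -9; the known cells sum to 9, so (1,3) = -18.
From row 1, -9 − (17 + (-18)) gives (1,1) = -8.
The remaining cell in row 3 is (3,1) = -9 − 4 = -13.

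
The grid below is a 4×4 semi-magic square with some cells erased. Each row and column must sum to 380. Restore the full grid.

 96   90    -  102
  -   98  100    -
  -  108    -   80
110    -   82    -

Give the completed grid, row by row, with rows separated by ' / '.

96 90 92 102 / 88 98 100 94 / 86 108 106 80 / 110 84 82 104

Using row 1: 96 + 90 + 102 + ? → (1,3) = 380 − 288 = 92.
From column 2, 380 − (90 + 98 + 108) gives (4,2) = 84.
The remaining cell in column 3 is (3,3) = 380 − 274 = 106.
The remaining cell in row 3 is (3,1) = 380 − 294 = 86.
Row 4: 110 + 84 + 82 + ? = 380, so (4,4) = 104.
The remaining cell in column 1 is (2,1) = 380 − 292 = 88.
Column 4: 102 + 80 + 104 + ? = 380, so (2,4) = 94.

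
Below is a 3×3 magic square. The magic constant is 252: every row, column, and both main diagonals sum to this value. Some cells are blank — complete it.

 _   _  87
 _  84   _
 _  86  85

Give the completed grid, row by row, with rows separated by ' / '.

From row 3, 252 − (86 + 85) gives (3,1) = 81.
Using column 2: 84 + 86 + ? → (1,2) = 252 − 170 = 82.
Column 3 must total 252; the given cells sum to 172, so (2,3) = 80.
Using main diagonal: 84 + 85 + ? → (1,1) = 252 − 169 = 83.
Row 2 needs 252; the known cells sum to 164, so (2,1) = 88.

83 82 87 / 88 84 80 / 81 86 85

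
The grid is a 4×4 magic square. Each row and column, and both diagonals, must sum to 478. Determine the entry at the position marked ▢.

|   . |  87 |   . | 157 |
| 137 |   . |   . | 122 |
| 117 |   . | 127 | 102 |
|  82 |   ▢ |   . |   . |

The remaining cell in row 3 is (3,2) = 478 − 346 = 132.
From column 1, 478 − (137 + 117 + 82) gives (1,1) = 142.
Column 4: 157 + 122 + 102 + ? = 478, so (4,4) = 97.
The remaining cell in main diagonal is (2,2) = 478 − 366 = 112.
Anti-diagonal must total 478; the given cells sum to 371, so (2,3) = 107.
Row 1: 142 + 87 + 157 + ? = 478, so (1,3) = 92.
Column 2 must total 478; the given cells sum to 331, so (4,2) = 147.

147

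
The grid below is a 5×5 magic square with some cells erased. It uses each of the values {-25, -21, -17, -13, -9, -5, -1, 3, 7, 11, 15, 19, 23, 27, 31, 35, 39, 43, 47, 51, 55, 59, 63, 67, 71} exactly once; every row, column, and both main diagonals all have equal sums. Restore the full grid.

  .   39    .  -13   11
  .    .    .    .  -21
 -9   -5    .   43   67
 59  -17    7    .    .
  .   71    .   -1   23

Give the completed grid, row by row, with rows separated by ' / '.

15 39 63 -13 11 / 3 27 51 55 -21 / -9 -5 19 43 67 / 59 -17 7 31 35 / 47 71 -25 -1 23

The 25 entries sum to 575, so each line sums to 575/5 = 115.
From row 3, 115 − (-9 + (-5) + 43 + 67) gives (3,3) = 19.
The remaining cell in column 2 is (2,2) = 115 − 88 = 27.
Column 5 must total 115; the given cells sum to 80, so (4,5) = 35.
Row 4 must total 115; the given cells sum to 84, so (4,4) = 31.
Column 4: -13 + 43 + 31 + (-1) + ? = 115, so (2,4) = 55.
From main diagonal, 115 − (27 + 19 + 31 + 23) gives (1,1) = 15.
From anti-diagonal, 115 − (11 + 55 + 19 + (-17)) gives (5,1) = 47.
The remaining cell in row 1 is (1,3) = 115 − 52 = 63.
Row 5 needs 115; the known cells sum to 140, so (5,3) = -25.
The remaining cell in column 1 is (2,1) = 115 − 112 = 3.
The remaining cell in column 3 is (2,3) = 115 − 64 = 51.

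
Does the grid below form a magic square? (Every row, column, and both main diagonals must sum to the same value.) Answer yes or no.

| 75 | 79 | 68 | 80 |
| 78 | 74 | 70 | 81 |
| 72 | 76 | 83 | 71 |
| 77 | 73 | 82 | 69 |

Row 1: 75 + 79 + 68 + 80 = 302.
Row 2: 78 + 74 + 70 + 81 = 303.
Row 3: 72 + 76 + 83 + 71 = 302.
Row 4: 77 + 73 + 82 + 69 = 301.
Column 1: 75 + 78 + 72 + 77 = 302.
Column 2: 79 + 74 + 76 + 73 = 302.
Column 3: 68 + 70 + 83 + 82 = 303.
Column 4: 80 + 81 + 71 + 69 = 301.
Main diagonal: 75 + 74 + 83 + 69 = 301.
Anti-diagonal: 80 + 70 + 76 + 77 = 303.

No — row 3 sums to 302 but column 3 sums to 303.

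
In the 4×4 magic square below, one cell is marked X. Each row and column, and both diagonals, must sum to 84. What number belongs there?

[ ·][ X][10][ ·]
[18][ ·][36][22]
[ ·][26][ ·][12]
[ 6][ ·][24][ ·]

Row 2: 18 + 36 + 22 + ? = 84, so (2,2) = 8.
Using column 3: 10 + 36 + 24 + ? → (3,3) = 84 − 70 = 14.
From anti-diagonal, 84 − (36 + 26 + 6) gives (1,4) = 16.
The remaining cell in row 3 is (3,1) = 84 − 52 = 32.
The remaining cell in column 1 is (1,1) = 84 − 56 = 28.
The remaining cell in column 4 is (4,4) = 84 − 50 = 34.
The remaining cell in row 1 is (1,2) = 84 − 54 = 30.

30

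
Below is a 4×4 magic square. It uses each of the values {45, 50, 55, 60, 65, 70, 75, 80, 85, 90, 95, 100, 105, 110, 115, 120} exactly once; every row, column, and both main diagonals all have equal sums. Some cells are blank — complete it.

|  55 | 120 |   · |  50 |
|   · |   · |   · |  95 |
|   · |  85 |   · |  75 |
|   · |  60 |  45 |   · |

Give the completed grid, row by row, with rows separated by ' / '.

The 16 entries sum to 1320, so each line sums to 1320/4 = 330.
The remaining cell in row 1 is (1,3) = 330 − 225 = 105.
From column 2, 330 − (120 + 85 + 60) gives (2,2) = 65.
Column 4: 50 + 95 + 75 + ? = 330, so (4,4) = 110.
Main diagonal: 55 + 65 + 110 + ? = 330, so (3,3) = 100.
Row 3 must total 330; the given cells sum to 260, so (3,1) = 70.
Row 4 must total 330; the given cells sum to 215, so (4,1) = 115.
The remaining cell in column 1 is (2,1) = 330 − 240 = 90.
Using column 3: 105 + 100 + 45 + ? → (2,3) = 330 − 250 = 80.

55 120 105 50 / 90 65 80 95 / 70 85 100 75 / 115 60 45 110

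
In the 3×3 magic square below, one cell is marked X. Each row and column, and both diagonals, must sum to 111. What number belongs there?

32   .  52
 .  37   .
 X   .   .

Row 1: 32 + 52 + ? = 111, so (1,2) = 27.
From column 2, 111 − (27 + 37) gives (3,2) = 47.
Main diagonal must total 111; the given cells sum to 69, so (3,3) = 42.
From anti-diagonal, 111 − (52 + 37) gives (3,1) = 22.

22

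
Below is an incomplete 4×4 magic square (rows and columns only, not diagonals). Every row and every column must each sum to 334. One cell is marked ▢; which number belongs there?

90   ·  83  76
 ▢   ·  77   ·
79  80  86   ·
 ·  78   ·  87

84

Using row 1: 90 + 83 + 76 + ? → (1,2) = 334 − 249 = 85.
Using row 3: 79 + 80 + 86 + ? → (3,4) = 334 − 245 = 89.
The remaining cell in column 2 is (2,2) = 334 − 243 = 91.
Using column 3: 83 + 77 + 86 + ? → (4,3) = 334 − 246 = 88.
The remaining cell in column 4 is (2,4) = 334 − 252 = 82.
Row 2: 91 + 77 + 82 + ? = 334, so (2,1) = 84.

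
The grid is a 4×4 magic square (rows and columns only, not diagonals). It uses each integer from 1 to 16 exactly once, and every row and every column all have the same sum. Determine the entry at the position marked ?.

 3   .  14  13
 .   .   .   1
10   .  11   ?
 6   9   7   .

8

The entries are 1 through 16, which sum to 136, so each line sums to 136/4 = 34.
Row 1: 3 + 14 + 13 + ? = 34, so (1,2) = 4.
Row 4 must total 34; the given cells sum to 22, so (4,4) = 12.
Column 1 needs 34; the known cells sum to 19, so (2,1) = 15.
Column 3: 14 + 11 + 7 + ? = 34, so (2,3) = 2.
Column 4: 13 + 1 + 12 + ? = 34, so (3,4) = 8.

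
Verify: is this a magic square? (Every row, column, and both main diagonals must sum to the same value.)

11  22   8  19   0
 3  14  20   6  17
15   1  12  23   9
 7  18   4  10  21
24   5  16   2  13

Row 1: 11 + 22 + 8 + 19 + 0 = 60.
Row 2: 3 + 14 + 20 + 6 + 17 = 60.
Row 3: 15 + 1 + 12 + 23 + 9 = 60.
Row 4: 7 + 18 + 4 + 10 + 21 = 60.
Row 5: 24 + 5 + 16 + 2 + 13 = 60.
Column 1: 11 + 3 + 15 + 7 + 24 = 60.
Column 2: 22 + 14 + 1 + 18 + 5 = 60.
Column 3: 8 + 20 + 12 + 4 + 16 = 60.
Column 4: 19 + 6 + 23 + 10 + 2 = 60.
Column 5: 0 + 17 + 9 + 21 + 13 = 60.
Main diagonal: 11 + 14 + 12 + 10 + 13 = 60.
Anti-diagonal: 0 + 6 + 12 + 18 + 24 = 60.
All lines sum to 60.

Yes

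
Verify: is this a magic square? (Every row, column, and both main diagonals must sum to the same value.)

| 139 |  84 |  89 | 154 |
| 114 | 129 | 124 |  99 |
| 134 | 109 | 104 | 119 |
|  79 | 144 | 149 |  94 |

Yes

Row 1: 139 + 84 + 89 + 154 = 466.
Row 2: 114 + 129 + 124 + 99 = 466.
Row 3: 134 + 109 + 104 + 119 = 466.
Row 4: 79 + 144 + 149 + 94 = 466.
Column 1: 139 + 114 + 134 + 79 = 466.
Column 2: 84 + 129 + 109 + 144 = 466.
Column 3: 89 + 124 + 104 + 149 = 466.
Column 4: 154 + 99 + 119 + 94 = 466.
Main diagonal: 139 + 129 + 104 + 94 = 466.
Anti-diagonal: 154 + 124 + 109 + 79 = 466.
All lines sum to 466.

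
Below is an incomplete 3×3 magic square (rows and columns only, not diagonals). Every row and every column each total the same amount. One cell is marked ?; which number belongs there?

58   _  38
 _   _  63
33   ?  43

68

Column 3 is complete and sums to 144; that is the magic constant.
Row 1 must total 144; the given cells sum to 96, so (1,2) = 48.
Row 3 needs 144; the known cells sum to 76, so (3,2) = 68.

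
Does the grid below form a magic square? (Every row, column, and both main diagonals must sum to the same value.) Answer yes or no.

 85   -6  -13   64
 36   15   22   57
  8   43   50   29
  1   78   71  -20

Yes

Row 1: 85 + (-6) + (-13) + 64 = 130.
Row 2: 36 + 15 + 22 + 57 = 130.
Row 3: 8 + 43 + 50 + 29 = 130.
Row 4: 1 + 78 + 71 + (-20) = 130.
Column 1: 85 + 36 + 8 + 1 = 130.
Column 2: -6 + 15 + 43 + 78 = 130.
Column 3: -13 + 22 + 50 + 71 = 130.
Column 4: 64 + 57 + 29 + (-20) = 130.
Main diagonal: 85 + 15 + 50 + (-20) = 130.
Anti-diagonal: 64 + 22 + 43 + 1 = 130.
All lines sum to 130.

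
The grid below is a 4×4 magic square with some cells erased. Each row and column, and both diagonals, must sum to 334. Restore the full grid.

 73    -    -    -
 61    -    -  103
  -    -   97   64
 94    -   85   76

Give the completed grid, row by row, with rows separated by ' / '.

Using row 4: 94 + 85 + 76 + ? → (4,2) = 334 − 255 = 79.
From column 1, 334 − (73 + 61 + 94) gives (3,1) = 106.
Column 4 must total 334; the given cells sum to 243, so (1,4) = 91.
The remaining cell in main diagonal is (2,2) = 334 − 246 = 88.
From row 2, 334 − (61 + 88 + 103) gives (2,3) = 82.
Row 3 needs 334; the known cells sum to 267, so (3,2) = 67.
Using column 2: 88 + 67 + 79 + ? → (1,2) = 334 − 234 = 100.
The remaining cell in column 3 is (1,3) = 334 − 264 = 70.

73 100 70 91 / 61 88 82 103 / 106 67 97 64 / 94 79 85 76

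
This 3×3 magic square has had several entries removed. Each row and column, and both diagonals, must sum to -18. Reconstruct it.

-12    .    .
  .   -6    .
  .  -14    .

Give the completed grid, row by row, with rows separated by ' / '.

Using column 2: -6 + (-14) + ? → (1,2) = -18 − (-20) = 2.
From main diagonal, -18 − (-12 + (-6)) gives (3,3) = 0.
Row 1: -12 + 2 + ? = -18, so (1,3) = -8.
From row 3, -18 − (-14 + 0) gives (3,1) = -4.
From column 1, -18 − (-12 + (-4)) gives (2,1) = -2.
Column 3 must total -18; the given cells sum to -8, so (2,3) = -10.

-12 2 -8 / -2 -6 -10 / -4 -14 0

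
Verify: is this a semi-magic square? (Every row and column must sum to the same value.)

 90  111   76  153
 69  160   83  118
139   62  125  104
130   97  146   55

No — row 4 sums to 428 but column 3 sums to 430.

Row 1: 90 + 111 + 76 + 153 = 430.
Row 2: 69 + 160 + 83 + 118 = 430.
Row 3: 139 + 62 + 125 + 104 = 430.
Row 4: 130 + 97 + 146 + 55 = 428.
Column 1: 90 + 69 + 139 + 130 = 428.
Column 2: 111 + 160 + 62 + 97 = 430.
Column 3: 76 + 83 + 125 + 146 = 430.
Column 4: 153 + 118 + 104 + 55 = 430.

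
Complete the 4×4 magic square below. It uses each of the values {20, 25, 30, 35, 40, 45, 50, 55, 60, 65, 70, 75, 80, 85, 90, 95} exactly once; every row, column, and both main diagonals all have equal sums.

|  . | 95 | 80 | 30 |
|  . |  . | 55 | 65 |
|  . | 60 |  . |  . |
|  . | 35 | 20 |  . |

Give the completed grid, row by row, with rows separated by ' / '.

25 95 80 30 / 70 40 55 65 / 50 60 75 45 / 85 35 20 90

The 16 entries sum to 920, so each line sums to 920/4 = 230.
Row 1 needs 230; the known cells sum to 205, so (1,1) = 25.
Using column 2: 95 + 60 + 35 + ? → (2,2) = 230 − 190 = 40.
Column 3: 80 + 55 + 20 + ? = 230, so (3,3) = 75.
The remaining cell in main diagonal is (4,4) = 230 − 140 = 90.
The remaining cell in anti-diagonal is (4,1) = 230 − 145 = 85.
The remaining cell in row 2 is (2,1) = 230 − 160 = 70.
The remaining cell in column 1 is (3,1) = 230 − 180 = 50.
Column 4 must total 230; the given cells sum to 185, so (3,4) = 45.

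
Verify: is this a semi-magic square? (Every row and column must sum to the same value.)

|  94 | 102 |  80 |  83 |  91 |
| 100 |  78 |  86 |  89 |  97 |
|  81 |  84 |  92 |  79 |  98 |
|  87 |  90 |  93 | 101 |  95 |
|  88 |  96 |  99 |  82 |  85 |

Row 1: 94 + 102 + 80 + 83 + 91 = 450.
Row 2: 100 + 78 + 86 + 89 + 97 = 450.
Row 3: 81 + 84 + 92 + 79 + 98 = 434.
Row 4: 87 + 90 + 93 + 101 + 95 = 466.
Row 5: 88 + 96 + 99 + 82 + 85 = 450.
Column 1: 94 + 100 + 81 + 87 + 88 = 450.
Column 2: 102 + 78 + 84 + 90 + 96 = 450.
Column 3: 80 + 86 + 92 + 93 + 99 = 450.
Column 4: 83 + 89 + 79 + 101 + 82 = 434.
Column 5: 91 + 97 + 98 + 95 + 85 = 466.

No — row 5 sums to 450 but row 3 sums to 434.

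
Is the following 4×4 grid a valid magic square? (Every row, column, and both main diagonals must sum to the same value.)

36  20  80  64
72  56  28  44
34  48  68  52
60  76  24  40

Row 1: 36 + 20 + 80 + 64 = 200.
Row 2: 72 + 56 + 28 + 44 = 200.
Row 3: 34 + 48 + 68 + 52 = 202.
Row 4: 60 + 76 + 24 + 40 = 200.
Column 1: 36 + 72 + 34 + 60 = 202.
Column 2: 20 + 56 + 48 + 76 = 200.
Column 3: 80 + 28 + 68 + 24 = 200.
Column 4: 64 + 44 + 52 + 40 = 200.
Main diagonal: 36 + 56 + 68 + 40 = 200.
Anti-diagonal: 64 + 28 + 48 + 60 = 200.

No — column 1 sums to 202 but anti-diagonal sums to 200.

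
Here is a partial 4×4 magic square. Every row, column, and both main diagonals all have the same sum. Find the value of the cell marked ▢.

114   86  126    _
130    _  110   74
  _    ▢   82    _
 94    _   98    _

122

Column 3 is complete and sums to 416; that is the magic constant.
Using row 1: 114 + 86 + 126 + ? → (1,4) = 416 − 326 = 90.
Row 2: 130 + 110 + 74 + ? = 416, so (2,2) = 102.
Column 1 needs 416; the known cells sum to 338, so (3,1) = 78.
From main diagonal, 416 − (114 + 102 + 82) gives (4,4) = 118.
Anti-diagonal: 90 + 110 + 94 + ? = 416, so (3,2) = 122.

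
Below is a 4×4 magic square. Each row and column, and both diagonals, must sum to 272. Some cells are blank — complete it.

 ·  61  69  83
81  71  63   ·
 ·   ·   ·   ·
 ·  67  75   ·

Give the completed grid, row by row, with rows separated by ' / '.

Using row 1: 61 + 69 + 83 + ? → (1,1) = 272 − 213 = 59.
From row 2, 272 − (81 + 71 + 63) gives (2,4) = 57.
The remaining cell in column 2 is (3,2) = 272 − 199 = 73.
Column 3: 69 + 63 + 75 + ? = 272, so (3,3) = 65.
The remaining cell in main diagonal is (4,4) = 272 − 195 = 77.
Anti-diagonal: 83 + 63 + 73 + ? = 272, so (4,1) = 53.
The remaining cell in column 1 is (3,1) = 272 − 193 = 79.
Column 4: 83 + 57 + 77 + ? = 272, so (3,4) = 55.

59 61 69 83 / 81 71 63 57 / 79 73 65 55 / 53 67 75 77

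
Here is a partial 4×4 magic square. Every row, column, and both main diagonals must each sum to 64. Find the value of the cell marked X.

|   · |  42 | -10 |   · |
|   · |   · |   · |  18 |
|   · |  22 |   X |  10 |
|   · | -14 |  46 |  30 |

Using row 4: -14 + 46 + 30 + ? → (4,1) = 64 − 62 = 2.
Column 2 must total 64; the given cells sum to 50, so (2,2) = 14.
Column 4: 18 + 10 + 30 + ? = 64, so (1,4) = 6.
Using anti-diagonal: 6 + 22 + 2 + ? → (2,3) = 64 − 30 = 34.
Row 1: 42 + (-10) + 6 + ? = 64, so (1,1) = 26.
Row 2 must total 64; the given cells sum to 66, so (2,1) = -2.
Using column 1: 26 + (-2) + 2 + ? → (3,1) = 64 − 26 = 38.
Column 3: -10 + 34 + 46 + ? = 64, so (3,3) = -6.

-6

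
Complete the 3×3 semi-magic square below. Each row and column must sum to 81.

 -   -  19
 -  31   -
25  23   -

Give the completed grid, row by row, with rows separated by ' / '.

35 27 19 / 21 31 29 / 25 23 33

The remaining cell in row 3 is (3,3) = 81 − 48 = 33.
The remaining cell in column 2 is (1,2) = 81 − 54 = 27.
Column 3: 19 + 33 + ? = 81, so (2,3) = 29.
Row 1 must total 81; the given cells sum to 46, so (1,1) = 35.
The remaining cell in row 2 is (2,1) = 81 − 60 = 21.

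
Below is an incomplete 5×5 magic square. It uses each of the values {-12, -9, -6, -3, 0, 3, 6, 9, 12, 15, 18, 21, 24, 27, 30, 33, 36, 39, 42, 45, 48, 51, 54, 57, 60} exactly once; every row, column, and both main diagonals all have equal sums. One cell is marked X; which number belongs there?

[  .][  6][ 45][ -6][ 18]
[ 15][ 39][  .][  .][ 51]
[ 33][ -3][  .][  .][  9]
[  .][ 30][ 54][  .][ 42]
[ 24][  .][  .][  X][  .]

The 25 entries sum to 600, so each line sums to 600/5 = 120.
Row 1 needs 120; the known cells sum to 63, so (1,1) = 57.
Column 1: 57 + 15 + 33 + 24 + ? = 120, so (4,1) = -9.
The remaining cell in column 2 is (5,2) = 120 − 72 = 48.
Column 5: 18 + 51 + 9 + 42 + ? = 120, so (5,5) = 0.
Using row 4: -9 + 30 + 54 + 42 + ? → (4,4) = 120 − 117 = 3.
Using main diagonal: 57 + 39 + 3 + 0 + ? → (3,3) = 120 − 99 = 21.
The remaining cell in anti-diagonal is (2,4) = 120 − 93 = 27.
The remaining cell in row 2 is (2,3) = 120 − 132 = -12.
Row 3: 33 + (-3) + 21 + 9 + ? = 120, so (3,4) = 60.
Column 3 must total 120; the given cells sum to 108, so (5,3) = 12.
From column 4, 120 − (-6 + 27 + 60 + 3) gives (5,4) = 36.

36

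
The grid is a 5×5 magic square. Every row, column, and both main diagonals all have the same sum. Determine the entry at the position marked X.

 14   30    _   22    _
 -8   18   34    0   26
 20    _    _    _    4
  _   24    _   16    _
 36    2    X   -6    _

Row 2 is complete and sums to 70; that is the magic constant.
Column 1 needs 70; the known cells sum to 62, so (4,1) = 8.
Column 2: 30 + 18 + 24 + 2 + ? = 70, so (3,2) = -4.
Column 4 needs 70; the known cells sum to 32, so (3,4) = 38.
Row 3 must total 70; the given cells sum to 58, so (3,3) = 12.
From main diagonal, 70 − (14 + 18 + 12 + 16) gives (5,5) = 10.
Anti-diagonal: 0 + 12 + 24 + 36 + ? = 70, so (1,5) = -2.
From row 1, 70 − (14 + 30 + 22 + (-2)) gives (1,3) = 6.
The remaining cell in row 5 is (5,3) = 70 − 42 = 28.

28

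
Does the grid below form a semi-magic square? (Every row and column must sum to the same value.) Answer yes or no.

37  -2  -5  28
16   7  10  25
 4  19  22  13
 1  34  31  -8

Row 1: 37 + (-2) + (-5) + 28 = 58.
Row 2: 16 + 7 + 10 + 25 = 58.
Row 3: 4 + 19 + 22 + 13 = 58.
Row 4: 1 + 34 + 31 + (-8) = 58.
Column 1: 37 + 16 + 4 + 1 = 58.
Column 2: -2 + 7 + 19 + 34 = 58.
Column 3: -5 + 10 + 22 + 31 = 58.
Column 4: 28 + 25 + 13 + (-8) = 58.
All lines sum to 58.

Yes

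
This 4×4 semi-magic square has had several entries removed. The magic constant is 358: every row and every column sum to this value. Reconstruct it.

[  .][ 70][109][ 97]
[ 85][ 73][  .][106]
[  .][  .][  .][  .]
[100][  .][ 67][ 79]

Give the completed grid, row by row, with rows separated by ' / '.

82 70 109 97 / 85 73 94 106 / 91 103 88 76 / 100 112 67 79

From row 1, 358 − (70 + 109 + 97) gives (1,1) = 82.
Using row 2: 85 + 73 + 106 + ? → (2,3) = 358 − 264 = 94.
Row 4 needs 358; the known cells sum to 246, so (4,2) = 112.
Using column 1: 82 + 85 + 100 + ? → (3,1) = 358 − 267 = 91.
The remaining cell in column 2 is (3,2) = 358 − 255 = 103.
From column 3, 358 − (109 + 94 + 67) gives (3,3) = 88.
Column 4 must total 358; the given cells sum to 282, so (3,4) = 76.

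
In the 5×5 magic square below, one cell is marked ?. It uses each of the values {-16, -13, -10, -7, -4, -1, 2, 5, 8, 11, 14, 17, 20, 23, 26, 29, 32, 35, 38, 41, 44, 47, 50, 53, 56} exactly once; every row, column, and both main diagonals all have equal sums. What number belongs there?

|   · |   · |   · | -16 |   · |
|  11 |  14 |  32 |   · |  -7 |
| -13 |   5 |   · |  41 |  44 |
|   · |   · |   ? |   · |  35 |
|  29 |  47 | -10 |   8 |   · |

-1

The 25 entries sum to 500, so each line sums to 500/5 = 100.
Row 2 needs 100; the known cells sum to 50, so (2,4) = 50.
Using row 3: -13 + 5 + 41 + 44 + ? → (3,3) = 100 − 77 = 23.
Row 5 must total 100; the given cells sum to 74, so (5,5) = 26.
From column 4, 100 − (-16 + 50 + 41 + 8) gives (4,4) = 17.
Column 5 needs 100; the known cells sum to 98, so (1,5) = 2.
Main diagonal needs 100; the known cells sum to 80, so (1,1) = 20.
Anti-diagonal: 2 + 50 + 23 + 29 + ? = 100, so (4,2) = -4.
Column 1 needs 100; the known cells sum to 47, so (4,1) = 53.
Using column 2: 14 + 5 + (-4) + 47 + ? → (1,2) = 100 − 62 = 38.
Row 1 needs 100; the known cells sum to 44, so (1,3) = 56.
Row 4 needs 100; the known cells sum to 101, so (4,3) = -1.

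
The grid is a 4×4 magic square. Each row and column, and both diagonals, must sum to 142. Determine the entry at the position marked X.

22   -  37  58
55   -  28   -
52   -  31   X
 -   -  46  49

Row 1 must total 142; the given cells sum to 117, so (1,2) = 25.
The remaining cell in column 1 is (4,1) = 142 − 129 = 13.
The remaining cell in main diagonal is (2,2) = 142 − 102 = 40.
Anti-diagonal: 58 + 28 + 13 + ? = 142, so (3,2) = 43.
Row 2: 55 + 40 + 28 + ? = 142, so (2,4) = 19.
The remaining cell in row 3 is (3,4) = 142 − 126 = 16.

16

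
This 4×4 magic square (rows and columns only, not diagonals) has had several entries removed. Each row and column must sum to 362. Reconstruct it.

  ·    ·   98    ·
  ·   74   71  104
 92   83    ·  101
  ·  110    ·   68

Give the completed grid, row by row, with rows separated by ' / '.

Using row 2: 74 + 71 + 104 + ? → (2,1) = 362 − 249 = 113.
Row 3 needs 362; the known cells sum to 276, so (3,3) = 86.
Column 2 needs 362; the known cells sum to 267, so (1,2) = 95.
Column 3 must total 362; the given cells sum to 255, so (4,3) = 107.
Column 4 needs 362; the known cells sum to 273, so (1,4) = 89.
Using row 1: 95 + 98 + 89 + ? → (1,1) = 362 − 282 = 80.
The remaining cell in row 4 is (4,1) = 362 − 285 = 77.

80 95 98 89 / 113 74 71 104 / 92 83 86 101 / 77 110 107 68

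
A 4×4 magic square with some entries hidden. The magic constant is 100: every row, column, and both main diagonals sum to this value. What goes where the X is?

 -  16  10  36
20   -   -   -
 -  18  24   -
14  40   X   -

The remaining cell in row 1 is (1,1) = 100 − 62 = 38.
Column 1 needs 100; the known cells sum to 72, so (3,1) = 28.
Column 2 must total 100; the given cells sum to 74, so (2,2) = 26.
Main diagonal needs 100; the known cells sum to 88, so (4,4) = 12.
Anti-diagonal needs 100; the known cells sum to 68, so (2,3) = 32.
From row 2, 100 − (20 + 26 + 32) gives (2,4) = 22.
Row 3 needs 100; the known cells sum to 70, so (3,4) = 30.
Row 4: 14 + 40 + 12 + ? = 100, so (4,3) = 34.

34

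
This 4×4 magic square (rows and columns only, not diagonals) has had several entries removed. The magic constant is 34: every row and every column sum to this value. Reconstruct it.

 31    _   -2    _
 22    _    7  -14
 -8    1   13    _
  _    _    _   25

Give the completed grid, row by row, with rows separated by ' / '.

31 10 -2 -5 / 22 19 7 -14 / -8 1 13 28 / -11 4 16 25

Row 2 must total 34; the given cells sum to 15, so (2,2) = 19.
The remaining cell in row 3 is (3,4) = 34 − 6 = 28.
Column 1 needs 34; the known cells sum to 45, so (4,1) = -11.
The remaining cell in column 3 is (4,3) = 34 − 18 = 16.
From column 4, 34 − (-14 + 28 + 25) gives (1,4) = -5.
Row 1: 31 + (-2) + (-5) + ? = 34, so (1,2) = 10.
From row 4, 34 − (-11 + 16 + 25) gives (4,2) = 4.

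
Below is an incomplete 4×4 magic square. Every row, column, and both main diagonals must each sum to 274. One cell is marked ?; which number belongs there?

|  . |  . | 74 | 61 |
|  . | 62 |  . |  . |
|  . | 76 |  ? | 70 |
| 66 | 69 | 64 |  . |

65

Row 4 needs 274; the known cells sum to 199, so (4,4) = 75.
Using column 2: 62 + 76 + 69 + ? → (1,2) = 274 − 207 = 67.
Using column 4: 61 + 70 + 75 + ? → (2,4) = 274 − 206 = 68.
Using anti-diagonal: 61 + 76 + 66 + ? → (2,3) = 274 − 203 = 71.
Row 1: 67 + 74 + 61 + ? = 274, so (1,1) = 72.
From row 2, 274 − (62 + 71 + 68) gives (2,1) = 73.
Column 1 must total 274; the given cells sum to 211, so (3,1) = 63.
Using column 3: 74 + 71 + 64 + ? → (3,3) = 274 − 209 = 65.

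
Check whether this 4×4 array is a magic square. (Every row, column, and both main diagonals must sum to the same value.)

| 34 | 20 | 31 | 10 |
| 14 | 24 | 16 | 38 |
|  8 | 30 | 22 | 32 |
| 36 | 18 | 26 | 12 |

Row 1: 34 + 20 + 31 + 10 = 95.
Row 2: 14 + 24 + 16 + 38 = 92.
Row 3: 8 + 30 + 22 + 32 = 92.
Row 4: 36 + 18 + 26 + 12 = 92.
Column 1: 34 + 14 + 8 + 36 = 92.
Column 2: 20 + 24 + 30 + 18 = 92.
Column 3: 31 + 16 + 22 + 26 = 95.
Column 4: 10 + 38 + 32 + 12 = 92.
Main diagonal: 34 + 24 + 22 + 12 = 92.
Anti-diagonal: 10 + 16 + 30 + 36 = 92.

No — row 2 sums to 92 but column 3 sums to 95.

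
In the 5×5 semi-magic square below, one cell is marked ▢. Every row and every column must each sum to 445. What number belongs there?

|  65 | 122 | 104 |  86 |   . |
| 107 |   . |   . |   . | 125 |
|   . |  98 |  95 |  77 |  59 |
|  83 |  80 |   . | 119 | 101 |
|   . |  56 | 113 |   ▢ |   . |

110

From row 1, 445 − (65 + 122 + 104 + 86) gives (1,5) = 68.
From row 3, 445 − (98 + 95 + 77 + 59) gives (3,1) = 116.
Row 4 needs 445; the known cells sum to 383, so (4,3) = 62.
The remaining cell in column 1 is (5,1) = 445 − 371 = 74.
Using column 2: 122 + 98 + 80 + 56 + ? → (2,2) = 445 − 356 = 89.
Column 3 needs 445; the known cells sum to 374, so (2,3) = 71.
The remaining cell in column 5 is (5,5) = 445 − 353 = 92.
Row 2: 107 + 89 + 71 + 125 + ? = 445, so (2,4) = 53.
Row 5: 74 + 56 + 113 + 92 + ? = 445, so (5,4) = 110.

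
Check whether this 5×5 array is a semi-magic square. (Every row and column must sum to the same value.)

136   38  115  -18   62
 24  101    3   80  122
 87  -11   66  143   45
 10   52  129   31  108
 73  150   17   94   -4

Row 1: 136 + 38 + 115 + (-18) + 62 = 333.
Row 2: 24 + 101 + 3 + 80 + 122 = 330.
Row 3: 87 + (-11) + 66 + 143 + 45 = 330.
Row 4: 10 + 52 + 129 + 31 + 108 = 330.
Row 5: 73 + 150 + 17 + 94 + (-4) = 330.
Column 1: 136 + 24 + 87 + 10 + 73 = 330.
Column 2: 38 + 101 + (-11) + 52 + 150 = 330.
Column 3: 115 + 3 + 66 + 129 + 17 = 330.
Column 4: -18 + 80 + 143 + 31 + 94 = 330.
Column 5: 62 + 122 + 45 + 108 + (-4) = 333.

No — column 5 sums to 333 but row 3 sums to 330.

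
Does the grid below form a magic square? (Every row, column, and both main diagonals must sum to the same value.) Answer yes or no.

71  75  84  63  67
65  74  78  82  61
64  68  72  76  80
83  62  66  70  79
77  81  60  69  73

Yes

Row 1: 71 + 75 + 84 + 63 + 67 = 360.
Row 2: 65 + 74 + 78 + 82 + 61 = 360.
Row 3: 64 + 68 + 72 + 76 + 80 = 360.
Row 4: 83 + 62 + 66 + 70 + 79 = 360.
Row 5: 77 + 81 + 60 + 69 + 73 = 360.
Column 1: 71 + 65 + 64 + 83 + 77 = 360.
Column 2: 75 + 74 + 68 + 62 + 81 = 360.
Column 3: 84 + 78 + 72 + 66 + 60 = 360.
Column 4: 63 + 82 + 76 + 70 + 69 = 360.
Column 5: 67 + 61 + 80 + 79 + 73 = 360.
Main diagonal: 71 + 74 + 72 + 70 + 73 = 360.
Anti-diagonal: 67 + 82 + 72 + 62 + 77 = 360.
All lines sum to 360.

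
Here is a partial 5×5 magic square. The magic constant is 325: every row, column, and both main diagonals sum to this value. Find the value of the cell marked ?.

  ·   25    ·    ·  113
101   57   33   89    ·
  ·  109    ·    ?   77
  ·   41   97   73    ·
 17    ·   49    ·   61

21

Row 2 must total 325; the given cells sum to 280, so (2,5) = 45.
From column 2, 325 − (25 + 57 + 109 + 41) gives (5,2) = 93.
From column 5, 325 − (113 + 45 + 77 + 61) gives (4,5) = 29.
Anti-diagonal must total 325; the given cells sum to 260, so (3,3) = 65.
From row 4, 325 − (41 + 97 + 73 + 29) gives (4,1) = 85.
The remaining cell in row 5 is (5,4) = 325 − 220 = 105.
Column 3 must total 325; the given cells sum to 244, so (1,3) = 81.
Main diagonal: 57 + 65 + 73 + 61 + ? = 325, so (1,1) = 69.
From row 1, 325 − (69 + 25 + 81 + 113) gives (1,4) = 37.
Using column 1: 69 + 101 + 85 + 17 + ? → (3,1) = 325 − 272 = 53.
Column 4 needs 325; the known cells sum to 304, so (3,4) = 21.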